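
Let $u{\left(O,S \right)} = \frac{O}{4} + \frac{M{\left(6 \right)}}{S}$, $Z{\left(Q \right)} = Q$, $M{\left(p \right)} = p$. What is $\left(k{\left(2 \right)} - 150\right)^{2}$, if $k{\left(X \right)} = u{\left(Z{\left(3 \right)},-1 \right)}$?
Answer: $\frac{385641}{16} \approx 24103.0$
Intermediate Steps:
$u{\left(O,S \right)} = \frac{6}{S} + \frac{O}{4}$ ($u{\left(O,S \right)} = \frac{O}{4} + \frac{6}{S} = \frac{6}{S} + \frac{O}{4}$)
$k{\left(X \right)} = - \frac{21}{4}$ ($k{\left(X \right)} = \frac{6}{-1} + \frac{1}{4} \cdot 3 = 6 \left(-1\right) + \frac{3}{4} = -6 + \frac{3}{4} = - \frac{21}{4}$)
$\left(k{\left(2 \right)} - 150\right)^{2} = \left(- \frac{21}{4} - 150\right)^{2} = \left(- \frac{621}{4}\right)^{2} = \frac{385641}{16}$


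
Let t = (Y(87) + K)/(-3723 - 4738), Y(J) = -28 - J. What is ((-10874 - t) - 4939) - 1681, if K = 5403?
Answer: -148011446/8461 ≈ -17493.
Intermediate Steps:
t = -5288/8461 (t = ((-28 - 1*87) + 5403)/(-3723 - 4738) = ((-28 - 87) + 5403)/(-8461) = (-115 + 5403)*(-1/8461) = 5288*(-1/8461) = -5288/8461 ≈ -0.62498)
((-10874 - t) - 4939) - 1681 = ((-10874 - 1*(-5288/8461)) - 4939) - 1681 = ((-10874 + 5288/8461) - 4939) - 1681 = (-91999626/8461 - 4939) - 1681 = -133788505/8461 - 1681 = -148011446/8461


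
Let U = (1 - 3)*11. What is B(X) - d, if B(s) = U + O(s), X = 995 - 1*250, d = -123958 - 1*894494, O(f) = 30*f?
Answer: 1040780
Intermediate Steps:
d = -1018452 (d = -123958 - 894494 = -1018452)
X = 745 (X = 995 - 250 = 745)
U = -22 (U = -2*11 = -22)
B(s) = -22 + 30*s
B(X) - d = (-22 + 30*745) - 1*(-1018452) = (-22 + 22350) + 1018452 = 22328 + 1018452 = 1040780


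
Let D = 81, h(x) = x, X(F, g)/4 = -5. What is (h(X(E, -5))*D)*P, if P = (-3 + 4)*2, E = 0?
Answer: -3240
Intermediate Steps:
X(F, g) = -20 (X(F, g) = 4*(-5) = -20)
P = 2 (P = 1*2 = 2)
(h(X(E, -5))*D)*P = -20*81*2 = -1620*2 = -3240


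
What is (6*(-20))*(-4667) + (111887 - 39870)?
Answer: 632057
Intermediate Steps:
(6*(-20))*(-4667) + (111887 - 39870) = -120*(-4667) + 72017 = 560040 + 72017 = 632057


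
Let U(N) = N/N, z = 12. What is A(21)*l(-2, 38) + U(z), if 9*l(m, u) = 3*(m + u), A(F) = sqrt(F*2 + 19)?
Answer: 1 + 12*sqrt(61) ≈ 94.723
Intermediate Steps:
U(N) = 1
A(F) = sqrt(19 + 2*F) (A(F) = sqrt(2*F + 19) = sqrt(19 + 2*F))
l(m, u) = m/3 + u/3 (l(m, u) = (3*(m + u))/9 = (3*m + 3*u)/9 = m/3 + u/3)
A(21)*l(-2, 38) + U(z) = sqrt(19 + 2*21)*((1/3)*(-2) + (1/3)*38) + 1 = sqrt(19 + 42)*(-2/3 + 38/3) + 1 = sqrt(61)*12 + 1 = 12*sqrt(61) + 1 = 1 + 12*sqrt(61)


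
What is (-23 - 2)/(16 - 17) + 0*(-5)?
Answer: 25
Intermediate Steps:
(-23 - 2)/(16 - 17) + 0*(-5) = -25/(-1) + 0 = -25*(-1) + 0 = 25 + 0 = 25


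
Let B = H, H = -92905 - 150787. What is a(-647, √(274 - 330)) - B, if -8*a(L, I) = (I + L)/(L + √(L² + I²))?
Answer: 108755407/448 - 647*√418553/448 + I*√5859742/224 + 647*I*√14/224 ≈ 2.4182e+5 + 21.614*I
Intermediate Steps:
H = -243692
a(L, I) = -(I + L)/(8*(L + √(I² + L²))) (a(L, I) = -(I + L)/(8*(L + √(L² + I²))) = -(I + L)/(8*(L + √(I² + L²))))
B = -243692
a(-647, √(274 - 330)) - B = (-√(274 - 330) - 1*(-647))/(8*(-647 + √((√(274 - 330))² + (-647)²))) - 1*(-243692) = (-√(-56) + 647)/(8*(-647 + √((√(-56))² + 418609))) + 243692 = (-2*I*√14 + 647)/(8*(-647 + √((2*I*√14)² + 418609))) + 243692 = (-2*I*√14 + 647)/(8*(-647 + √(-56 + 418609))) + 243692 = (647 - 2*I*√14)/(8*(-647 + √418553)) + 243692 = 243692 + (647 - 2*I*√14)/(8*(-647 + √418553))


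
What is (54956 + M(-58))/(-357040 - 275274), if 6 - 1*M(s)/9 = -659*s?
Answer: 144494/316157 ≈ 0.45703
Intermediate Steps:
M(s) = 54 + 5931*s (M(s) = 54 - (-5931)*s = 54 + 5931*s)
(54956 + M(-58))/(-357040 - 275274) = (54956 + (54 + 5931*(-58)))/(-357040 - 275274) = (54956 + (54 - 343998))/(-632314) = (54956 - 343944)*(-1/632314) = -288988*(-1/632314) = 144494/316157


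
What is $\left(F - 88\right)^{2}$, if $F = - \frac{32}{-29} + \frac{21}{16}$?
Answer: $\frac{1576963521}{215296} \approx 7324.6$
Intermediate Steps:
$F = \frac{1121}{464}$ ($F = \left(-32\right) \left(- \frac{1}{29}\right) + 21 \cdot \frac{1}{16} = \frac{32}{29} + \frac{21}{16} = \frac{1121}{464} \approx 2.4159$)
$\left(F - 88\right)^{2} = \left(\frac{1121}{464} - 88\right)^{2} = \left(- \frac{39711}{464}\right)^{2} = \frac{1576963521}{215296}$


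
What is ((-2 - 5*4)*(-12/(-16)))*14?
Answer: -231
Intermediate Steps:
((-2 - 5*4)*(-12/(-16)))*14 = ((-2 - 20)*(-12*(-1/16)))*14 = -22*¾*14 = -33/2*14 = -231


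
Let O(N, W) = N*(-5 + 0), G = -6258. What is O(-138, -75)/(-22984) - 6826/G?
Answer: 38142691/35958468 ≈ 1.0607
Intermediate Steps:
O(N, W) = -5*N (O(N, W) = N*(-5) = -5*N)
O(-138, -75)/(-22984) - 6826/G = -5*(-138)/(-22984) - 6826/(-6258) = 690*(-1/22984) - 6826*(-1/6258) = -345/11492 + 3413/3129 = 38142691/35958468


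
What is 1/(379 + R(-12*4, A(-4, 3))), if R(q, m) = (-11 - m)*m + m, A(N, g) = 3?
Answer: 1/340 ≈ 0.0029412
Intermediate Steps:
R(q, m) = m + m*(-11 - m) (R(q, m) = m*(-11 - m) + m = m + m*(-11 - m))
1/(379 + R(-12*4, A(-4, 3))) = 1/(379 - 1*3*(10 + 3)) = 1/(379 - 1*3*13) = 1/(379 - 39) = 1/340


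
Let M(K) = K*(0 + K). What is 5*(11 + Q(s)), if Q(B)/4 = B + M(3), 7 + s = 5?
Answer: 195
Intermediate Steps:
M(K) = K² (M(K) = K*K = K²)
s = -2 (s = -7 + 5 = -2)
Q(B) = 36 + 4*B (Q(B) = 4*(B + 3²) = 4*(B + 9) = 4*(9 + B) = 36 + 4*B)
5*(11 + Q(s)) = 5*(11 + (36 + 4*(-2))) = 5*(11 + (36 - 8)) = 5*(11 + 28) = 5*39 = 195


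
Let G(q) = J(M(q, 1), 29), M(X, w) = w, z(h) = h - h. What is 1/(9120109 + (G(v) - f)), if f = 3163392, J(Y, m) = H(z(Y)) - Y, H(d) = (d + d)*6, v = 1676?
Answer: 1/5956716 ≈ 1.6788e-7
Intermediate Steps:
z(h) = 0
H(d) = 12*d (H(d) = (2*d)*6 = 12*d)
J(Y, m) = -Y (J(Y, m) = 12*0 - Y = 0 - Y = -Y)
G(q) = -1 (G(q) = -1*1 = -1)
1/(9120109 + (G(v) - f)) = 1/(9120109 + (-1 - 1*3163392)) = 1/(9120109 + (-1 - 3163392)) = 1/(9120109 - 3163393) = 1/5956716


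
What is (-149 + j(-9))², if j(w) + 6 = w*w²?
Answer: 781456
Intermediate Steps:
j(w) = -6 + w³ (j(w) = -6 + w*w² = -6 + w³)
(-149 + j(-9))² = (-149 + (-6 + (-9)³))² = (-149 + (-6 - 729))² = (-149 - 735)² = (-884)² = 781456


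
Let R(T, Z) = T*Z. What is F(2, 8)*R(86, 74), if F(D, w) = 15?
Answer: 95460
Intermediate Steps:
F(2, 8)*R(86, 74) = 15*(86*74) = 15*6364 = 95460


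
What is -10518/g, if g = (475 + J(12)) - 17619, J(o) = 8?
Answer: 1753/2856 ≈ 0.61380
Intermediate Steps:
g = -17136 (g = (475 + 8) - 17619 = 483 - 17619 = -17136)
-10518/g = -10518/(-17136) = -10518*(-1/17136) = 1753/2856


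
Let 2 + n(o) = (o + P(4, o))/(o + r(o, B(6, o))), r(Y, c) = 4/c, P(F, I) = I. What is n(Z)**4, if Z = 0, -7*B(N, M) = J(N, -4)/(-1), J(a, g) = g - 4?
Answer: 16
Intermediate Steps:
J(a, g) = -4 + g
B(N, M) = -8/7 (B(N, M) = -(-4 - 4)/(7*(-1)) = -(-8)*(-1)/7 = -1/7*8 = -8/7)
n(o) = -2 + 2*o/(-7/2 + o) (n(o) = -2 + (o + o)/(o + 4/(-8/7)) = -2 + (2*o)/(o + 4*(-7/8)) = -2 + (2*o)/(o - 7/2) = -2 + (2*o)/(-7/2 + o) = -2 + 2*o/(-7/2 + o))
n(Z)**4 = (14/(-7 + 2*0))**4 = (14/(-7 + 0))**4 = (14/(-7))**4 = (14*(-1/7))**4 = (-2)**4 = 16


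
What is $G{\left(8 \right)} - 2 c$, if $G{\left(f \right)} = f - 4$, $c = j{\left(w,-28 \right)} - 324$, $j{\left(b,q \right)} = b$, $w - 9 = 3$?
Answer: $628$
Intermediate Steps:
$w = 12$ ($w = 9 + 3 = 12$)
$c = -312$ ($c = 12 - 324 = -312$)
$G{\left(f \right)} = -4 + f$
$G{\left(8 \right)} - 2 c = \left(-4 + 8\right) - 2 \left(-312\right) = 4 - -624 = 4 + 624 = 628$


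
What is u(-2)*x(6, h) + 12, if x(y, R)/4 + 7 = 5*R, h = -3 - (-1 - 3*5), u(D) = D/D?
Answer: 244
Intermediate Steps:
u(D) = 1
h = 13 (h = -3 - (-1 - 15) = -3 - 1*(-16) = -3 + 16 = 13)
x(y, R) = -28 + 20*R (x(y, R) = -28 + 4*(5*R) = -28 + 20*R)
u(-2)*x(6, h) + 12 = 1*(-28 + 20*13) + 12 = 1*(-28 + 260) + 12 = 1*232 + 12 = 232 + 12 = 244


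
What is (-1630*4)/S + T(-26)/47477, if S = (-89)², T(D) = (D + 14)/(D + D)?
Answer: -4024126757/4888849121 ≈ -0.82312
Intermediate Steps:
T(D) = (14 + D)/(2*D) (T(D) = (14 + D)/((2*D)) = (14 + D)*(1/(2*D)) = (14 + D)/(2*D))
S = 7921
(-1630*4)/S + T(-26)/47477 = -1630*4/7921 + ((½)*(14 - 26)/(-26))/47477 = -6520*1/7921 + ((½)*(-1/26)*(-12))*(1/47477) = -6520/7921 + (3/13)*(1/47477) = -6520/7921 + 3/617201 = -4024126757/4888849121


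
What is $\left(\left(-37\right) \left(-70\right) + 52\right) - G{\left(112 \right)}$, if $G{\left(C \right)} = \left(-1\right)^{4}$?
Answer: $2641$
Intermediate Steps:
$G{\left(C \right)} = 1$
$\left(\left(-37\right) \left(-70\right) + 52\right) - G{\left(112 \right)} = \left(\left(-37\right) \left(-70\right) + 52\right) - 1 = \left(2590 + 52\right) - 1 = 2642 - 1 = 2641$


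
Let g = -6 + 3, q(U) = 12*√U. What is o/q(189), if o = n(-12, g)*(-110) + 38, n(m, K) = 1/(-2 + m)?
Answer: 107*√21/1764 ≈ 0.27797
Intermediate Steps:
g = -3
o = 321/7 (o = -110/(-2 - 12) + 38 = -110/(-14) + 38 = -1/14*(-110) + 38 = 55/7 + 38 = 321/7 ≈ 45.857)
o/q(189) = 321/(7*((12*√189))) = 321/(7*((12*(3*√21)))) = 321/(7*((36*√21))) = 321*(√21/756)/7 = 107*√21/1764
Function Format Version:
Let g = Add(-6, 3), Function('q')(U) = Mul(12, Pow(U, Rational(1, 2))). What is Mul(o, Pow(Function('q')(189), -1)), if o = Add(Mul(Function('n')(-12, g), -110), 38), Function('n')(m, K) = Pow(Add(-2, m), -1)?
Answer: Mul(Rational(107, 1764), Pow(21, Rational(1, 2))) ≈ 0.27797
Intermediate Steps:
g = -3
o = Rational(321, 7) (o = Add(Mul(Pow(Add(-2, -12), -1), -110), 38) = Add(Mul(Pow(-14, -1), -110), 38) = Add(Mul(Rational(-1, 14), -110), 38) = Add(Rational(55, 7), 38) = Rational(321, 7) ≈ 45.857)
Mul(o, Pow(Function('q')(189), -1)) = Mul(Rational(321, 7), Pow(Mul(12, Pow(189, Rational(1, 2))), -1)) = Mul(Rational(321, 7), Pow(Mul(12, Mul(3, Pow(21, Rational(1, 2)))), -1)) = Mul(Rational(321, 7), Pow(Mul(36, Pow(21, Rational(1, 2))), -1)) = Mul(Rational(321, 7), Mul(Rational(1, 756), Pow(21, Rational(1, 2)))) = Mul(Rational(107, 1764), Pow(21, Rational(1, 2)))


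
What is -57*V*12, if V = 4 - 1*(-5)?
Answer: -6156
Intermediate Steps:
V = 9 (V = 4 + 5 = 9)
-57*V*12 = -57*9*12 = -513*12 = -6156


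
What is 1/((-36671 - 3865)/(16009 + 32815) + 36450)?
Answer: 6103/222449283 ≈ 2.7435e-5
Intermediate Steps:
1/((-36671 - 3865)/(16009 + 32815) + 36450) = 1/(-40536/48824 + 36450) = 1/(-40536*1/48824 + 36450) = 1/(-5067/6103 + 36450) = 1/(222449283/6103) = 6103/222449283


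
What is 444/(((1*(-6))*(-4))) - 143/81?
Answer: 2711/162 ≈ 16.735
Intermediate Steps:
444/(((1*(-6))*(-4))) - 143/81 = 444/((-6*(-4))) - 143*1/81 = 444/24 - 143/81 = 444*(1/24) - 143/81 = 37/2 - 143/81 = 2711/162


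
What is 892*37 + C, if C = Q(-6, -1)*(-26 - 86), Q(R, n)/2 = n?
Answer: 33228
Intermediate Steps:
Q(R, n) = 2*n
C = 224 (C = (2*(-1))*(-26 - 86) = -2*(-112) = 224)
892*37 + C = 892*37 + 224 = 33004 + 224 = 33228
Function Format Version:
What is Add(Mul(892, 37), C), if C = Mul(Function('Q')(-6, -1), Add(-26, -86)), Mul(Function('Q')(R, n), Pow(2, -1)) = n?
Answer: 33228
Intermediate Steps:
Function('Q')(R, n) = Mul(2, n)
C = 224 (C = Mul(Mul(2, -1), Add(-26, -86)) = Mul(-2, -112) = 224)
Add(Mul(892, 37), C) = Add(Mul(892, 37), 224) = Add(33004, 224) = 33228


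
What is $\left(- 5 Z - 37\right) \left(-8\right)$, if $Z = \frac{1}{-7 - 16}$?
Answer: $\frac{6768}{23} \approx 294.26$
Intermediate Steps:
$Z = - \frac{1}{23}$ ($Z = \frac{1}{-23} = - \frac{1}{23} \approx -0.043478$)
$\left(- 5 Z - 37\right) \left(-8\right) = \left(\left(-5\right) \left(- \frac{1}{23}\right) - 37\right) \left(-8\right) = \left(\frac{5}{23} - 37\right) \left(-8\right) = \left(- \frac{846}{23}\right) \left(-8\right) = \frac{6768}{23}$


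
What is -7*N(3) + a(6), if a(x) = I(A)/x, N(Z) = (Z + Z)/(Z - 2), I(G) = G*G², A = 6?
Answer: -6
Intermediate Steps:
I(G) = G³
N(Z) = 2*Z/(-2 + Z) (N(Z) = (2*Z)/(-2 + Z) = 2*Z/(-2 + Z))
a(x) = 216/x (a(x) = 6³/x = 216/x)
-7*N(3) + a(6) = -14*3/(-2 + 3) + 216/6 = -14*3/1 + 216*(⅙) = -14*3 + 36 = -7*6 + 36 = -42 + 36 = -6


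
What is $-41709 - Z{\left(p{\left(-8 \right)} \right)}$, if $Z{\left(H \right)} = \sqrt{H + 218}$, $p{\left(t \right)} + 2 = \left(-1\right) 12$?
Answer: $-41709 - 2 \sqrt{51} \approx -41723.0$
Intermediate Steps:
$p{\left(t \right)} = -14$ ($p{\left(t \right)} = -2 - 12 = -14$)
$Z{\left(H \right)} = \sqrt{218 + H}$
$-41709 - Z{\left(p{\left(-8 \right)} \right)} = -41709 - \sqrt{218 - 14} = -41709 - \sqrt{204} = -41709 - 2 \sqrt{51}$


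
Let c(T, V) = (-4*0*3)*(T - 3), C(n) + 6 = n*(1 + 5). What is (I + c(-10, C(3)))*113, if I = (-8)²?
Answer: 7232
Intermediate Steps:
C(n) = -6 + 6*n (C(n) = -6 + n*(1 + 5) = -6 + n*6 = -6 + 6*n)
I = 64
c(T, V) = 0 (c(T, V) = (0*3)*(-3 + T) = 0*(-3 + T) = 0)
(I + c(-10, C(3)))*113 = (64 + 0)*113 = 64*113 = 7232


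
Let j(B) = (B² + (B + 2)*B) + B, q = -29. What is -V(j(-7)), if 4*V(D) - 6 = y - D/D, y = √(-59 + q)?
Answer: -5/4 - I*√22/2 ≈ -1.25 - 2.3452*I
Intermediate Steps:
j(B) = B + B² + B*(2 + B) (j(B) = (B² + (2 + B)*B) + B = (B² + B*(2 + B)) + B = B + B² + B*(2 + B))
y = 2*I*√22 (y = √(-59 - 29) = √(-88) = 2*I*√22 ≈ 9.3808*I)
V(D) = 5/4 + I*√22/2 (V(D) = 3/2 + (2*I*√22 - D/D)/4 = 3/2 + (2*I*√22 - 1*1)/4 = 3/2 + (2*I*√22 - 1)/4 = 3/2 + (-1 + 2*I*√22)/4 = 3/2 + (-¼ + I*√22/2) = 5/4 + I*√22/2)
-V(j(-7)) = -(5/4 + I*√22/2) = -5/4 - I*√22/2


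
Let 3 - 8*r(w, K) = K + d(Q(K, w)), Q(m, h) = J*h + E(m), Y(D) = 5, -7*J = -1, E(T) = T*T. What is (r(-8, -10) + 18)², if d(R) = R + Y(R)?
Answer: 8649/196 ≈ 44.128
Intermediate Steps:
E(T) = T²
J = ⅐ (J = -⅐*(-1) = ⅐ ≈ 0.14286)
Q(m, h) = m² + h/7 (Q(m, h) = h/7 + m² = m² + h/7)
d(R) = 5 + R (d(R) = R + 5 = 5 + R)
r(w, K) = -¼ - K/8 - K²/8 - w/56 (r(w, K) = 3/8 - (K + (5 + (K² + w/7)))/8 = 3/8 - (K + (5 + K² + w/7))/8 = 3/8 - (5 + K + K² + w/7)/8 = 3/8 + (-5/8 - K/8 - K²/8 - w/56) = -¼ - K/8 - K²/8 - w/56)
(r(-8, -10) + 18)² = ((-¼ - ⅛*(-10) - ⅛*(-10)² - 1/56*(-8)) + 18)² = ((-¼ + 5/4 - ⅛*100 + ⅐) + 18)² = ((-¼ + 5/4 - 25/2 + ⅐) + 18)² = (-159/14 + 18)² = (93/14)² = 8649/196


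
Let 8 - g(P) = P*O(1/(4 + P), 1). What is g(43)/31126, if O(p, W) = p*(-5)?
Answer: 3/7426 ≈ 0.00040399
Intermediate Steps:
O(p, W) = -5*p
g(P) = 8 + 5*P/(4 + P) (g(P) = 8 - P*(-5/(4 + P)) = 8 - (-5)*P/(4 + P) = 8 + 5*P/(4 + P))
g(43)/31126 = ((32 + 13*43)/(4 + 43))/31126 = ((32 + 559)/47)*(1/31126) = ((1/47)*591)*(1/31126) = (591/47)*(1/31126) = 3/7426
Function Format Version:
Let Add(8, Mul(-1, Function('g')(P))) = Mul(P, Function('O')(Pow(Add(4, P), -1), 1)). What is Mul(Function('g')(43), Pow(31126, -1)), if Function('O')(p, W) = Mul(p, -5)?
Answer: Rational(3, 7426) ≈ 0.00040399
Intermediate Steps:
Function('O')(p, W) = Mul(-5, p)
Function('g')(P) = Add(8, Mul(5, P, Pow(Add(4, P), -1))) (Function('g')(P) = Add(8, Mul(-1, Mul(P, Mul(-5, Pow(Add(4, P), -1))))) = Add(8, Mul(-1, Mul(-5, P, Pow(Add(4, P), -1)))) = Add(8, Mul(5, P, Pow(Add(4, P), -1))))
Mul(Function('g')(43), Pow(31126, -1)) = Mul(Mul(Pow(Add(4, 43), -1), Add(32, Mul(13, 43))), Pow(31126, -1)) = Mul(Mul(Pow(47, -1), Add(32, 559)), Rational(1, 31126)) = Mul(Mul(Rational(1, 47), 591), Rational(1, 31126)) = Mul(Rational(591, 47), Rational(1, 31126)) = Rational(3, 7426)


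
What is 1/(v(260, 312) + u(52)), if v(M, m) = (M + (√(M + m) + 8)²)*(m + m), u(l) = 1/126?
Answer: 8876335230/4057591021166593 - 317011968*√143/4057591021166593 ≈ 1.2533e-6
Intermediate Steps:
u(l) = 1/126
v(M, m) = 2*m*(M + (8 + √(M + m))²) (v(M, m) = (M + (8 + √(M + m))²)*(2*m) = 2*m*(M + (8 + √(M + m))²))
1/(v(260, 312) + u(52)) = 1/(2*312*(260 + (8 + √(260 + 312))²) + 1/126) = 1/(2*312*(260 + (8 + √572)²) + 1/126) = 1/(2*312*(260 + (8 + 2*√143)²) + 1/126) = 1/((162240 + 624*(8 + 2*√143)²) + 1/126) = 1/(20442241/126 + 624*(8 + 2*√143)²)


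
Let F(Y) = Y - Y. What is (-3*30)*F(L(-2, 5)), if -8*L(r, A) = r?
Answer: 0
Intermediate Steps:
L(r, A) = -r/8
F(Y) = 0
(-3*30)*F(L(-2, 5)) = -3*30*0 = -90*0 = 0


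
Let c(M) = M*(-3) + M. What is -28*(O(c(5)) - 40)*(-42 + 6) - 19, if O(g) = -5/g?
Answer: -39835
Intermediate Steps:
c(M) = -2*M (c(M) = -3*M + M = -2*M)
-28*(O(c(5)) - 40)*(-42 + 6) - 19 = -28*(-5/((-2*5)) - 40)*(-42 + 6) - 19 = -28*(-5/(-10) - 40)*(-36) - 19 = -28*(-5*(-⅒) - 40)*(-36) - 19 = -28*(½ - 40)*(-36) - 19 = -(-1106)*(-36) - 19 = -28*1422 - 19 = -39816 - 19 = -39835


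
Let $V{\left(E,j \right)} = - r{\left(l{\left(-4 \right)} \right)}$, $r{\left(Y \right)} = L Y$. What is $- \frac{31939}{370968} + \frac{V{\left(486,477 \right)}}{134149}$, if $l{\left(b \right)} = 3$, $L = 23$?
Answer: $- \frac{105126383}{1213780152} \approx -0.086611$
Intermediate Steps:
$r{\left(Y \right)} = 23 Y$
$V{\left(E,j \right)} = -69$ ($V{\left(E,j \right)} = - 23 \cdot 3 = \left(-1\right) 69 = -69$)
$- \frac{31939}{370968} + \frac{V{\left(486,477 \right)}}{134149} = - \frac{31939}{370968} - \frac{69}{134149} = \left(-31939\right) \frac{1}{370968} - \frac{69}{134149} = - \frac{779}{9048} - \frac{69}{134149} = - \frac{105126383}{1213780152}$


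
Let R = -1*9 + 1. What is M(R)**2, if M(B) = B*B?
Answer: 4096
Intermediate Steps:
R = -8 (R = -9 + 1 = -8)
M(B) = B**2
M(R)**2 = ((-8)**2)**2 = 64**2 = 4096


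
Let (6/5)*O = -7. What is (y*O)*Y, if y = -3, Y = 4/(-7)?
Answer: -10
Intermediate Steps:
O = -35/6 (O = (⅚)*(-7) = -35/6 ≈ -5.8333)
Y = -4/7 (Y = 4*(-⅐) = -4/7 ≈ -0.57143)
(y*O)*Y = -3*(-35/6)*(-4/7) = (35/2)*(-4/7) = -10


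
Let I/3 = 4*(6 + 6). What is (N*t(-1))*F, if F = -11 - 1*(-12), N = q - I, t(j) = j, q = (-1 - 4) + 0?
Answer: 149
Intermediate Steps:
q = -5 (q = -5 + 0 = -5)
I = 144 (I = 3*(4*(6 + 6)) = 3*(4*12) = 3*48 = 144)
N = -149 (N = -5 - 1*144 = -5 - 144 = -149)
F = 1 (F = -11 + 12 = 1)
(N*t(-1))*F = -149*(-1)*1 = 149*1 = 149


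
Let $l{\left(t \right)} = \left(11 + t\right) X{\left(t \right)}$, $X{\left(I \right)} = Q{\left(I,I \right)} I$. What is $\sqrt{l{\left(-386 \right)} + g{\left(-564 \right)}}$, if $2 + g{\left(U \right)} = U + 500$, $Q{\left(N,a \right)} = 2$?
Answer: $\sqrt{289434} \approx 537.99$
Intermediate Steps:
$X{\left(I \right)} = 2 I$
$l{\left(t \right)} = 2 t \left(11 + t\right)$ ($l{\left(t \right)} = \left(11 + t\right) 2 t = 2 t \left(11 + t\right)$)
$g{\left(U \right)} = 498 + U$ ($g{\left(U \right)} = -2 + \left(U + 500\right) = -2 + \left(500 + U\right) = 498 + U$)
$\sqrt{l{\left(-386 \right)} + g{\left(-564 \right)}} = \sqrt{2 \left(-386\right) \left(11 - 386\right) + \left(498 - 564\right)} = \sqrt{2 \left(-386\right) \left(-375\right) - 66} = \sqrt{289500 - 66} = \sqrt{289434}$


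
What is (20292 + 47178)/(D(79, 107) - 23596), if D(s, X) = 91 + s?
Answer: -2595/901 ≈ -2.8801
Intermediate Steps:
(20292 + 47178)/(D(79, 107) - 23596) = (20292 + 47178)/((91 + 79) - 23596) = 67470/(170 - 23596) = 67470/(-23426) = 67470*(-1/23426) = -2595/901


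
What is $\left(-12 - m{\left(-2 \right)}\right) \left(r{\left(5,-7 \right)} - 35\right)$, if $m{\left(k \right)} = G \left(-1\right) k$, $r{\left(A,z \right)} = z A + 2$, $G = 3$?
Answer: $1224$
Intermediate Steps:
$r{\left(A,z \right)} = 2 + A z$ ($r{\left(A,z \right)} = A z + 2 = 2 + A z$)
$m{\left(k \right)} = - 3 k$ ($m{\left(k \right)} = 3 \left(-1\right) k = - 3 k$)
$\left(-12 - m{\left(-2 \right)}\right) \left(r{\left(5,-7 \right)} - 35\right) = \left(-12 - \left(-3\right) \left(-2\right)\right) \left(\left(2 + 5 \left(-7\right)\right) - 35\right) = \left(-12 - 6\right) \left(\left(2 - 35\right) - 35\right) = \left(-12 - 6\right) \left(-33 - 35\right) = \left(-18\right) \left(-68\right) = 1224$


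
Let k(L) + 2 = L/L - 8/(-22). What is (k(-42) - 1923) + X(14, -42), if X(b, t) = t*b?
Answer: -27628/11 ≈ -2511.6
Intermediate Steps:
X(b, t) = b*t
k(L) = -7/11 (k(L) = -2 + (L/L - 8/(-22)) = -2 + (1 - 8*(-1/22)) = -2 + (1 + 4/11) = -2 + 15/11 = -7/11)
(k(-42) - 1923) + X(14, -42) = (-7/11 - 1923) + 14*(-42) = -21160/11 - 588 = -27628/11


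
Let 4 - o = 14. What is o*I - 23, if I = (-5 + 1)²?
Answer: -183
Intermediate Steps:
o = -10 (o = 4 - 1*14 = 4 - 14 = -10)
I = 16 (I = (-4)² = 16)
o*I - 23 = -10*16 - 23 = -160 - 23 = -183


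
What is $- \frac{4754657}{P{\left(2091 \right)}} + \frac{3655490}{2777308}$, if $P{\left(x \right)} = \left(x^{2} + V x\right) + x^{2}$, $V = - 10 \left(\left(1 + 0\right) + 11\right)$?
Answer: $\frac{2230409558903}{2948682484467} \approx 0.75641$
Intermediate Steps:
$V = -120$ ($V = - 10 \left(1 + 11\right) = \left(-10\right) 12 = -120$)
$P{\left(x \right)} = - 120 x + 2 x^{2}$ ($P{\left(x \right)} = \left(x^{2} - 120 x\right) + x^{2} = - 120 x + 2 x^{2}$)
$- \frac{4754657}{P{\left(2091 \right)}} + \frac{3655490}{2777308} = - \frac{4754657}{2 \cdot 2091 \left(-60 + 2091\right)} + \frac{3655490}{2777308} = - \frac{4754657}{2 \cdot 2091 \cdot 2031} + 3655490 \cdot \frac{1}{2777308} = - \frac{4754657}{8493642} + \frac{1827745}{1388654} = \frac{2230409558903}{2948682484467}$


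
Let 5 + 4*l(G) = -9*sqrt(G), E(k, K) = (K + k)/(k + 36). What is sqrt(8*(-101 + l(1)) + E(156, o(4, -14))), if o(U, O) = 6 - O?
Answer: I*sqrt(30063)/6 ≈ 28.898*I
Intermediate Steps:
E(k, K) = (K + k)/(36 + k)
l(G) = -5/4 - 9*sqrt(G)/4 (l(G) = -5/4 + (-9*sqrt(G))/4 = -5/4 - 9*sqrt(G)/4)
sqrt(8*(-101 + l(1)) + E(156, o(4, -14))) = sqrt(8*(-101 + (-5/4 - 9*sqrt(1)/4)) + ((6 - 1*(-14)) + 156)/(36 + 156)) = sqrt(8*(-101 + (-5/4 - 9/4*1)) + ((6 + 14) + 156)/192) = sqrt(8*(-101 + (-5/4 - 9/4)) + (20 + 156)/192) = sqrt(8*(-101 - 7/2) + (1/192)*176) = sqrt(8*(-209/2) + 11/12) = sqrt(-836 + 11/12) = sqrt(-10021/12) = I*sqrt(30063)/6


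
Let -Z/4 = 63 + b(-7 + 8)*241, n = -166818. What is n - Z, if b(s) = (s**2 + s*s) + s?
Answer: -163674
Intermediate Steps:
b(s) = s + 2*s**2 (b(s) = (s**2 + s**2) + s = 2*s**2 + s = s + 2*s**2)
Z = -3144 (Z = -4*(63 + ((-7 + 8)*(1 + 2*(-7 + 8)))*241) = -4*(63 + (1*(1 + 2*1))*241) = -4*(63 + (1*(1 + 2))*241) = -4*(63 + (1*3)*241) = -4*(63 + 3*241) = -4*(63 + 723) = -4*786 = -3144)
n - Z = -166818 - 1*(-3144) = -166818 + 3144 = -163674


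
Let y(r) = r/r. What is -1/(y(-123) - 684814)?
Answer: 1/684813 ≈ 1.4603e-6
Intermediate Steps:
y(r) = 1
-1/(y(-123) - 684814) = -1/(1 - 684814) = -1/(-684813) = -1*(-1/684813) = 1/684813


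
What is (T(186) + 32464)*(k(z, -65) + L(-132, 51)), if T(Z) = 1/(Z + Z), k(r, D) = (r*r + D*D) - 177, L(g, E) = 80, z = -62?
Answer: 24068681737/93 ≈ 2.5880e+8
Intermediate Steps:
k(r, D) = -177 + D**2 + r**2 (k(r, D) = (r**2 + D**2) - 177 = (D**2 + r**2) - 177 = -177 + D**2 + r**2)
T(Z) = 1/(2*Z)
(T(186) + 32464)*(k(z, -65) + L(-132, 51)) = ((1/2)/186 + 32464)*((-177 + (-65)**2 + (-62)**2) + 80) = ((1/2)*(1/186) + 32464)*((-177 + 4225 + 3844) + 80) = (1/372 + 32464)*(7892 + 80) = (12076609/372)*7972 = 24068681737/93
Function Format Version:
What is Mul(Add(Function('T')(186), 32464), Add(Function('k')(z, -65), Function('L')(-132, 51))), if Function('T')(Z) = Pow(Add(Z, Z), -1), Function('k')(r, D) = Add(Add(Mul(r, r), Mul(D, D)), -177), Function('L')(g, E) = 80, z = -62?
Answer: Rational(24068681737, 93) ≈ 2.5880e+8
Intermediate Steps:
Function('k')(r, D) = Add(-177, Pow(D, 2), Pow(r, 2)) (Function('k')(r, D) = Add(Add(Pow(r, 2), Pow(D, 2)), -177) = Add(Add(Pow(D, 2), Pow(r, 2)), -177) = Add(-177, Pow(D, 2), Pow(r, 2)))
Function('T')(Z) = Mul(Rational(1, 2), Pow(Z, -1)) (Function('T')(Z) = Pow(Mul(2, Z), -1) = Mul(Rational(1, 2), Pow(Z, -1)))
Mul(Add(Function('T')(186), 32464), Add(Function('k')(z, -65), Function('L')(-132, 51))) = Mul(Add(Mul(Rational(1, 2), Pow(186, -1)), 32464), Add(Add(-177, Pow(-65, 2), Pow(-62, 2)), 80)) = Mul(Add(Mul(Rational(1, 2), Rational(1, 186)), 32464), Add(Add(-177, 4225, 3844), 80)) = Mul(Add(Rational(1, 372), 32464), Add(7892, 80)) = Mul(Rational(12076609, 372), 7972) = Rational(24068681737, 93)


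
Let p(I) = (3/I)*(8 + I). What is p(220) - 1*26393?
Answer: -1451444/55 ≈ -26390.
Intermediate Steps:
p(I) = 3*(8 + I)/I
p(220) - 1*26393 = (3 + 24/220) - 1*26393 = (3 + 24*(1/220)) - 26393 = (3 + 6/55) - 26393 = 171/55 - 26393 = -1451444/55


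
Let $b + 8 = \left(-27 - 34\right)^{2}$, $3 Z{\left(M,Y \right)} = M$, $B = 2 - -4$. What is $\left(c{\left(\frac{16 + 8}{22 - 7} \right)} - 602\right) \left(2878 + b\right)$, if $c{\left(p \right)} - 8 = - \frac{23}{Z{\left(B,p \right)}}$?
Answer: $- \frac{7981701}{2} \approx -3.9909 \cdot 10^{6}$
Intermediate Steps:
$B = 6$ ($B = 2 + 4 = 6$)
$Z{\left(M,Y \right)} = \frac{M}{3}$
$b = 3713$ ($b = -8 + \left(-27 - 34\right)^{2} = -8 + \left(-61\right)^{2} = -8 + 3721 = 3713$)
$c{\left(p \right)} = - \frac{7}{2}$ ($c{\left(p \right)} = 8 - \frac{23}{\frac{1}{3} \cdot 6} = 8 - \frac{23}{2} = - \frac{7}{2}$)
$\left(c{\left(\frac{16 + 8}{22 - 7} \right)} - 602\right) \left(2878 + b\right) = \left(- \frac{7}{2} - 602\right) \left(2878 + 3713\right) = \left(- \frac{1211}{2}\right) 6591 = - \frac{7981701}{2}$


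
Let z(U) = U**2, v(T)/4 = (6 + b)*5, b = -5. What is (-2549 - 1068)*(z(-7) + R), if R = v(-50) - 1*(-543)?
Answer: -2213604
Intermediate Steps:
v(T) = 20 (v(T) = 4*((6 - 5)*5) = 4*(1*5) = 4*5 = 20)
R = 563 (R = 20 - 1*(-543) = 20 + 543 = 563)
(-2549 - 1068)*(z(-7) + R) = (-2549 - 1068)*((-7)**2 + 563) = -3617*(49 + 563) = -3617*612 = -2213604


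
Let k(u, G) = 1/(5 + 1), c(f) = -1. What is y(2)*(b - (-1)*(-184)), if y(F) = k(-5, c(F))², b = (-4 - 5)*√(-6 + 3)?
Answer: -46/9 - I*√3/4 ≈ -5.1111 - 0.43301*I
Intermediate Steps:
k(u, G) = ⅙ (k(u, G) = 1/6 = ⅙)
b = -9*I*√3 ≈ -15.588*I
y(F) = 1/36 (y(F) = (⅙)² = 1/36)
y(2)*(b - (-1)*(-184)) = (-9*I*√3 - (-1)*(-184))/36 = (-9*I*√3 - 1*184)/36 = (-9*I*√3 - 184)/36 = (-184 - 9*I*√3)/36 = -46/9 - I*√3/4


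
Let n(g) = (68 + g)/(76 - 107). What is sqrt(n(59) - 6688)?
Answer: I*sqrt(6431105)/31 ≈ 81.805*I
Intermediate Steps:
n(g) = -68/31 - g/31 (n(g) = (68 + g)/(-31) = (68 + g)*(-1/31) = -68/31 - g/31)
sqrt(n(59) - 6688) = sqrt((-68/31 - 1/31*59) - 6688) = sqrt((-68/31 - 59/31) - 6688) = sqrt(-127/31 - 6688) = sqrt(-207455/31) = I*sqrt(6431105)/31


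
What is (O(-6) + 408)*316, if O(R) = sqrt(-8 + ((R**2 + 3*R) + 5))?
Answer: 128928 + 316*sqrt(15) ≈ 1.3015e+5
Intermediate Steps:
O(R) = sqrt(-3 + R**2 + 3*R) (O(R) = sqrt(-8 + (5 + R**2 + 3*R)) = sqrt(-3 + R**2 + 3*R))
(O(-6) + 408)*316 = (sqrt(-3 + (-6)**2 + 3*(-6)) + 408)*316 = (sqrt(-3 + 36 - 18) + 408)*316 = (sqrt(15) + 408)*316 = (408 + sqrt(15))*316 = 128928 + 316*sqrt(15)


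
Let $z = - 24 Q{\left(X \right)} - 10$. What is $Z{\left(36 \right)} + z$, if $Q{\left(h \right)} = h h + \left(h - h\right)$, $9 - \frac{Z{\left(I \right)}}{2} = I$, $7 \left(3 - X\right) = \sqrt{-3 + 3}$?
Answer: $-280$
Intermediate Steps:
$X = 3$ ($X = 3 - \frac{\sqrt{-3 + 3}}{7} = 3 - \frac{\sqrt{0}}{7} = 3 - 0 = 3 + 0 = 3$)
$Z{\left(I \right)} = 18 - 2 I$
$Q{\left(h \right)} = h^{2}$ ($Q{\left(h \right)} = h^{2} + 0 = h^{2}$)
$z = -226$ ($z = - 24 \cdot 3^{2} - 10 = \left(-24\right) 9 - 10 = -216 - 10 = -226$)
$Z{\left(36 \right)} + z = \left(18 - 72\right) - 226 = -54 - 226 = -280$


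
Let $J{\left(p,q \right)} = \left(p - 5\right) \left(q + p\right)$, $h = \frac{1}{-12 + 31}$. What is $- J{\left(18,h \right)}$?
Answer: $- \frac{4459}{19} \approx -234.68$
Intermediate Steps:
$h = \frac{1}{19} \approx 0.052632$
$J{\left(p,q \right)} = \left(-5 + p\right) \left(p + q\right)$
$- J{\left(18,h \right)} = - (18^{2} - 90 - \frac{5}{19} + 18 \cdot \frac{1}{19}) = - (324 - 90 - \frac{5}{19} + \frac{18}{19}) = \left(-1\right) \frac{4459}{19} = - \frac{4459}{19}$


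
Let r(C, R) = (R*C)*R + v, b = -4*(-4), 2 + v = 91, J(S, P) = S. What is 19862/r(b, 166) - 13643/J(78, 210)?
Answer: -2004936373/11465610 ≈ -174.87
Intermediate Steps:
v = 89 (v = -2 + 91 = 89)
b = 16
r(C, R) = 89 + C*R² (r(C, R) = (R*C)*R + 89 = (C*R)*R + 89 = C*R² + 89 = 89 + C*R²)
19862/r(b, 166) - 13643/J(78, 210) = 19862/(89 + 16*166²) - 13643/78 = 19862/(89 + 16*27556) - 13643*1/78 = 19862/(89 + 440896) - 13643/78 = 19862/440985 - 13643/78 = -2004936373/11465610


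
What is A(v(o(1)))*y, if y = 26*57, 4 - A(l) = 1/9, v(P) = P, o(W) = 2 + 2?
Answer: 17290/3 ≈ 5763.3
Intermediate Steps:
o(W) = 4
A(l) = 35/9 (A(l) = 4 - 1/9 = 35/9)
y = 1482
A(v(o(1)))*y = (35/9)*1482 = 17290/3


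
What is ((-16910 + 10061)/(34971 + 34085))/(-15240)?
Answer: 2283/350804480 ≈ 6.5079e-6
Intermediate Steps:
((-16910 + 10061)/(34971 + 34085))/(-15240) = -6849/69056*(-1/15240) = 2283/350804480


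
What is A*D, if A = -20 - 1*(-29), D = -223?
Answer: -2007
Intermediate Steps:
A = 9 (A = -20 + 29 = 9)
A*D = 9*(-223) = -2007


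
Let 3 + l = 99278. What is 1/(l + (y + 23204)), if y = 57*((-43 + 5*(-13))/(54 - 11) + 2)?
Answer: 43/5265343 ≈ 8.1666e-6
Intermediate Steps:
l = 99275 (l = -3 + 99278 = 99275)
y = -1254/43 (y = 57*((-43 - 65)/43 + 2) = 57*(-108*1/43 + 2) = 57*(-108/43 + 2) = 57*(-22/43) = -1254/43 ≈ -29.163)
1/(l + (y + 23204)) = 1/(99275 + (-1254/43 + 23204)) = 1/(99275 + 996518/43) = 1/(5265343/43) = 43/5265343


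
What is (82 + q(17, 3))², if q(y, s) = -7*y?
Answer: 1369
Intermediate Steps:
(82 + q(17, 3))² = (82 - 7*17)² = (82 - 119)² = (-37)² = 1369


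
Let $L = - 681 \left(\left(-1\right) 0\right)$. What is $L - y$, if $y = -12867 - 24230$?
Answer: $37097$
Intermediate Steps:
$L = 0$ ($L = \left(-681\right) 0 = 0$)
$y = -37097$ ($y = -12867 - 24230 = -37097$)
$L - y = 0 - -37097 = 0 + 37097 = 37097$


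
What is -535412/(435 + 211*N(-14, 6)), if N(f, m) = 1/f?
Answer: -7495768/5879 ≈ -1275.0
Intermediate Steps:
-535412/(435 + 211*N(-14, 6)) = -535412/(435 + 211/(-14)) = -535412/(435 + 211*(-1/14)) = -535412/(435 - 211/14) = -535412/5879/14 = -535412*14/5879 = -7495768/5879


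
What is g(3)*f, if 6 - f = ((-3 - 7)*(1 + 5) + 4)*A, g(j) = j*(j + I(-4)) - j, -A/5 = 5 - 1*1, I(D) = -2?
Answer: 0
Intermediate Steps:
A = -20 (A = -5*(5 - 1*1) = -5*(5 - 1) = -5*4 = -20)
g(j) = -j + j*(-2 + j) (g(j) = j*(j - 2) - j = j*(-2 + j) - j = -j + j*(-2 + j))
f = -1114 (f = 6 - ((-3 - 7)*(1 + 5) + 4)*(-20) = 6 - (-10*6 + 4)*(-20) = 6 - (-60 + 4)*(-20) = 6 - (-56)*(-20) = 6 - 1*1120 = 6 - 1120 = -1114)
g(3)*f = (3*(-3 + 3))*(-1114) = (3*0)*(-1114) = 0*(-1114) = 0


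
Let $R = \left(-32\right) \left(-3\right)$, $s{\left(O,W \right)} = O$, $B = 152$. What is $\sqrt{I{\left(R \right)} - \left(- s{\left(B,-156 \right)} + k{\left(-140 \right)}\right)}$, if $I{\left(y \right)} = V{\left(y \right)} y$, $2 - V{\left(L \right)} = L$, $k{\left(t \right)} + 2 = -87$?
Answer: $i \sqrt{8783} \approx 93.718 i$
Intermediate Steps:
$k{\left(t \right)} = -89$ ($k{\left(t \right)} = -2 - 87 = -89$)
$V{\left(L \right)} = 2 - L$
$R = 96$
$I{\left(y \right)} = y \left(2 - y\right)$ ($I{\left(y \right)} = \left(2 - y\right) y = y \left(2 - y\right)$)
$\sqrt{I{\left(R \right)} - \left(- s{\left(B,-156 \right)} + k{\left(-140 \right)}\right)} = \sqrt{96 \left(2 - 96\right) + \left(152 - -89\right)} = \sqrt{96 \left(2 - 96\right) + \left(152 + 89\right)} = \sqrt{96 \left(-94\right) + 241} = \sqrt{-9024 + 241} = \sqrt{-8783} = i \sqrt{8783}$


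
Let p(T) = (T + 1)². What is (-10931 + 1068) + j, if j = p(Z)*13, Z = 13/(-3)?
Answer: -87467/9 ≈ -9718.6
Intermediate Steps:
Z = -13/3 (Z = 13*(-⅓) = -13/3 ≈ -4.3333)
p(T) = (1 + T)²
j = 1300/9 (j = (1 - 13/3)²*13 = (-10/3)²*13 = (100/9)*13 = 1300/9 ≈ 144.44)
(-10931 + 1068) + j = (-10931 + 1068) + 1300/9 = -9863 + 1300/9 = -87467/9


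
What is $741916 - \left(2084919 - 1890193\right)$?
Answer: $547190$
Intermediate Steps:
$741916 - \left(2084919 - 1890193\right) = 741916 - 194726 = 547190$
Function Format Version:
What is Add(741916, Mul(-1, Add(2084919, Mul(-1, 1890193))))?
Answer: 547190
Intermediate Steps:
Add(741916, Mul(-1, Add(2084919, Mul(-1, 1890193)))) = Add(741916, Mul(-1, Add(2084919, -1890193))) = Add(741916, Mul(-1, 194726)) = Add(741916, -194726) = 547190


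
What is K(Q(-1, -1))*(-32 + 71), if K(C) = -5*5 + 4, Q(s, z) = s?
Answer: -819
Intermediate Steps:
K(C) = -21 (K(C) = -25 + 4 = -21)
K(Q(-1, -1))*(-32 + 71) = -21*(-32 + 71) = -21*39 = -819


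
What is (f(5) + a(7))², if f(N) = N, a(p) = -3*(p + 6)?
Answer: 1156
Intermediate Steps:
a(p) = -18 - 3*p (a(p) = -3*(6 + p) = -18 - 3*p)
(f(5) + a(7))² = (5 + (-18 - 3*7))² = (5 + (-18 - 21))² = (5 - 39)² = (-34)² = 1156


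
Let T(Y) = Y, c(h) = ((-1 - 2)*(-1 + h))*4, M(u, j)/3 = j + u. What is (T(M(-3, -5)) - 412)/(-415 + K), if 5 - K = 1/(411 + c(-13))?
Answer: 252444/237391 ≈ 1.0634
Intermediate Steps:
M(u, j) = 3*j + 3*u (M(u, j) = 3*(j + u) = 3*j + 3*u)
c(h) = 12 - 12*h (c(h) = -3*(-1 + h)*4 = (3 - 3*h)*4 = 12 - 12*h)
K = 2894/579 (K = 5 - 1/(411 + (12 - 12*(-13))) = 5 - 1/(411 + (12 + 156)) = 5 - 1/(411 + 168) = 5 - 1/579 = 2894/579 ≈ 4.9983)
(T(M(-3, -5)) - 412)/(-415 + K) = ((3*(-5) + 3*(-3)) - 412)/(-415 + 2894/579) = ((-15 - 9) - 412)/(-237391/579) = (-24 - 412)*(-579/237391) = -436*(-579/237391) = 252444/237391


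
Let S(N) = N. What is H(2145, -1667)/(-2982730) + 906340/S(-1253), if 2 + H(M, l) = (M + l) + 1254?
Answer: -270336967589/373736069 ≈ -723.34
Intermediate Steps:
H(M, l) = 1252 + M + l (H(M, l) = -2 + ((M + l) + 1254) = -2 + (1254 + M + l) = 1252 + M + l)
H(2145, -1667)/(-2982730) + 906340/S(-1253) = (1252 + 2145 - 1667)/(-2982730) + 906340/(-1253) = 1730*(-1/2982730) + 906340*(-1/1253) = -173/298273 - 906340/1253 = -270336967589/373736069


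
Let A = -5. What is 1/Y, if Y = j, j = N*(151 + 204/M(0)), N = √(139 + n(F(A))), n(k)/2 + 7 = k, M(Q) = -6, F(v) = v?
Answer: √115/13455 ≈ 0.00079701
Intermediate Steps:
n(k) = -14 + 2*k
N = √115 (N = √(139 + (-14 + 2*(-5))) = √(139 + (-14 - 10)) = √(139 - 24) = √115 ≈ 10.724)
j = 117*√115 (j = √115*(151 + 204/(-6)) = √115*(151 + 204*(-⅙)) = √115*(151 - 34) = √115*117 = 117*√115 ≈ 1254.7)
Y = 117*√115 ≈ 1254.7
1/Y = 1/(117*√115) = √115/13455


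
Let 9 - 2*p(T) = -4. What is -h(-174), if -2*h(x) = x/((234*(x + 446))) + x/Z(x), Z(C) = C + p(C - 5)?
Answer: 3681869/7107360 ≈ 0.51804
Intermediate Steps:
p(T) = 13/2 (p(T) = 9/2 - ½*(-4) = 9/2 + 2 = 13/2)
Z(C) = 13/2 + C (Z(C) = C + 13/2 = 13/2 + C)
h(x) = -x/(2*(104364 + 234*x)) - x/(2*(13/2 + x)) (h(x) = -(x/((234*(x + 446))) + x/(13/2 + x))/2 = -(x/((234*(446 + x))) + x/(13/2 + x))/2 = -(x/(104364 + 234*x) + x/(13/2 + x))/2 = -x/(2*(104364 + 234*x)) - x/(2*(13/2 + x)))
-h(-174) = -(-1)*(-174)*(208741 + 470*(-174))/(468*(13 + 2*(-174))*(446 - 174)) = -(-1)*(-174)*(208741 - 81780)/(468*(13 - 348)*272) = -(-1)*(-174)*126961/(468*(-335)*272) = -(-1)*(-174)*(-1)*126961/(468*335*272) = -1*(-3681869/7107360) = 3681869/7107360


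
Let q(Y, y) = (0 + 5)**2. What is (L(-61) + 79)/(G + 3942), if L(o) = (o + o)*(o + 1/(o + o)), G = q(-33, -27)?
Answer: 7522/3967 ≈ 1.8961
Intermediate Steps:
q(Y, y) = 25 (q(Y, y) = 5**2 = 25)
G = 25
L(o) = 2*o*(o + 1/(2*o)) (L(o) = (2*o)*(o + 1/(2*o)) = 2*o*(o + 1/(2*o)))
(L(-61) + 79)/(G + 3942) = ((1 + 2*(-61)**2) + 79)/(25 + 3942) = ((1 + 2*3721) + 79)/3967 = ((1 + 7442) + 79)*(1/3967) = (7443 + 79)*(1/3967) = 7522*(1/3967) = 7522/3967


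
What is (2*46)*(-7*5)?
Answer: -3220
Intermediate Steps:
(2*46)*(-7*5) = 92*(-35) = -3220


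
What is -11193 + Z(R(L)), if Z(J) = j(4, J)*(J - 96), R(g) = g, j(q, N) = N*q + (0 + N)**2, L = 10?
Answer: -23233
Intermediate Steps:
j(q, N) = N**2 + N*q (j(q, N) = N*q + N**2 = N**2 + N*q)
Z(J) = J*(-96 + J)*(4 + J) (Z(J) = (J*(J + 4))*(J - 96) = (J*(4 + J))*(-96 + J) = J*(-96 + J)*(4 + J))
-11193 + Z(R(L)) = -11193 + 10*(-96 + 10)*(4 + 10) = -11193 + 10*(-86)*14 = -11193 - 12040 = -23233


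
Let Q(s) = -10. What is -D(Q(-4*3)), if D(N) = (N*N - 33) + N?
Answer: -57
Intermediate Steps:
D(N) = -33 + N + N² (D(N) = (N² - 33) + N = (-33 + N²) + N = -33 + N + N²)
-D(Q(-4*3)) = -(-33 - 10 + (-10)²) = -(-33 - 10 + 100) = -1*57 = -57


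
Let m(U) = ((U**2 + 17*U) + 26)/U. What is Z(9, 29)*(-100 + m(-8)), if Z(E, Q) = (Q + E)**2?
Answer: -136097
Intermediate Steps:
m(U) = (26 + U**2 + 17*U)/U
Z(E, Q) = (E + Q)**2
Z(9, 29)*(-100 + m(-8)) = (9 + 29)**2*(-100 + (17 - 8 + 26/(-8))) = 38**2*(-100 + (17 - 8 + 26*(-1/8))) = 1444*(-100 + (17 - 8 - 13/4)) = 1444*(-100 + 23/4) = 1444*(-377/4) = -136097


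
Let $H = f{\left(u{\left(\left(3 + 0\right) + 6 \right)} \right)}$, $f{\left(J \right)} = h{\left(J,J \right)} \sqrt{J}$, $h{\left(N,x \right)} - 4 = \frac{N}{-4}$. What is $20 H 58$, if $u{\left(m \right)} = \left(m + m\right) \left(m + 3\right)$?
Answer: $- 348000 \sqrt{6} \approx -8.5242 \cdot 10^{5}$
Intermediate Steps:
$h{\left(N,x \right)} = 4 - \frac{N}{4}$ ($h{\left(N,x \right)} = 4 + \frac{N}{-4} = 4 + N \left(- \frac{1}{4}\right) = 4 - \frac{N}{4}$)
$u{\left(m \right)} = 2 m \left(3 + m\right)$
$f{\left(J \right)} = \sqrt{J} \left(4 - \frac{J}{4}\right)$ ($f{\left(J \right)} = \left(4 - \frac{J}{4}\right) \sqrt{J} = \sqrt{J} \left(4 - \frac{J}{4}\right)$)
$H = - 300 \sqrt{6}$ ($H = \frac{\sqrt{2 \left(\left(3 + 0\right) + 6\right) \left(3 + \left(\left(3 + 0\right) + 6\right)\right)} \left(16 - 2 \left(\left(3 + 0\right) + 6\right) \left(3 + \left(\left(3 + 0\right) + 6\right)\right)\right)}{4} = \frac{\sqrt{2 \left(3 + 6\right) \left(3 + \left(3 + 6\right)\right)} \left(16 - 2 \left(3 + 6\right) \left(3 + \left(3 + 6\right)\right)\right)}{4} = \frac{\sqrt{2 \cdot 9 \left(3 + 9\right)} \left(16 - 2 \cdot 9 \left(3 + 9\right)\right)}{4} = \frac{\sqrt{2 \cdot 9 \cdot 12} \left(16 - 2 \cdot 9 \cdot 12\right)}{4} = \frac{\sqrt{216} \left(16 - 216\right)}{4} = \frac{6 \sqrt{6} \left(16 - 216\right)}{4} = \frac{1}{4} \cdot 6 \sqrt{6} \left(-200\right) = - 300 \sqrt{6} \approx -734.85$)
$20 H 58 = 20 \left(- 300 \sqrt{6}\right) 58 = - 6000 \sqrt{6} \cdot 58 = - 348000 \sqrt{6}$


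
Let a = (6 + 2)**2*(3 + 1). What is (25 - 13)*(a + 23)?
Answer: 3348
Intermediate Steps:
a = 256 (a = 8**2*4 = 64*4 = 256)
(25 - 13)*(a + 23) = (25 - 13)*(256 + 23) = 12*279 = 3348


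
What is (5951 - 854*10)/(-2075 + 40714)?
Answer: -2589/38639 ≈ -0.067005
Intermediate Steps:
(5951 - 854*10)/(-2075 + 40714) = (5951 - 8540)/38639 = -2589*1/38639 = -2589/38639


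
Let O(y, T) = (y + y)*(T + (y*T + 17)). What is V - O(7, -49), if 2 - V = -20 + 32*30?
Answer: 4312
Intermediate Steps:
V = -938 (V = 2 - (-20 + 32*30) = 2 - (-20 + 960) = 2 - 1*940 = 2 - 940 = -938)
O(y, T) = 2*y*(17 + T + T*y) (O(y, T) = (2*y)*(T + (T*y + 17)) = (2*y)*(T + (17 + T*y)) = (2*y)*(17 + T + T*y) = 2*y*(17 + T + T*y))
V - O(7, -49) = -938 - 2*7*(17 - 49 - 49*7) = -938 - 2*7*(17 - 49 - 343) = -938 - 2*7*(-375) = -938 - 1*(-5250) = -938 + 5250 = 4312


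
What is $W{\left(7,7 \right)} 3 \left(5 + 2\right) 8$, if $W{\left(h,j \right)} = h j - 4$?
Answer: $7560$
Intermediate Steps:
$W{\left(h,j \right)} = -4 + h j$
$W{\left(7,7 \right)} 3 \left(5 + 2\right) 8 = \left(-4 + 7 \cdot 7\right) 3 \left(5 + 2\right) 8 = \left(-4 + 49\right) 3 \cdot 7 \cdot 8 = 45 \cdot 21 \cdot 8 = 945 \cdot 8 = 7560$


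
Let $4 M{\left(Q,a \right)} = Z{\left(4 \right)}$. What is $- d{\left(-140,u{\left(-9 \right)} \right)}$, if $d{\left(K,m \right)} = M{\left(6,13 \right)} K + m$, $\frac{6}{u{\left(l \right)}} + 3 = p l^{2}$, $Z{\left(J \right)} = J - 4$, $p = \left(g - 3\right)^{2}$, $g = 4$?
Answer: $- \frac{1}{13} \approx -0.076923$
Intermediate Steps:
$p = 1$ ($p = \left(4 - 3\right)^{2} = 1^{2} = 1$)
$Z{\left(J \right)} = -4 + J$
$M{\left(Q,a \right)} = 0$ ($M{\left(Q,a \right)} = \frac{-4 + 4}{4} = \frac{1}{4} \cdot 0 = 0$)
$u{\left(l \right)} = \frac{6}{-3 + l^{2}}$ ($u{\left(l \right)} = \frac{6}{-3 + 1 l^{2}} = \frac{6}{-3 + l^{2}}$)
$d{\left(K,m \right)} = m$ ($d{\left(K,m \right)} = 0 K + m = 0 + m = m$)
$- d{\left(-140,u{\left(-9 \right)} \right)} = - \frac{6}{-3 + \left(-9\right)^{2}} = - \frac{6}{-3 + 81} = - \frac{6}{78} = \left(-1\right) \frac{1}{13} = - \frac{1}{13}$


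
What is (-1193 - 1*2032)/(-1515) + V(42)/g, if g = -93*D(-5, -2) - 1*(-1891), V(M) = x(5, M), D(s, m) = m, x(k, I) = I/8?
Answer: 1788341/839108 ≈ 2.1312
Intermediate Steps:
x(k, I) = I/8 (x(k, I) = I*(1/8) = I/8)
V(M) = M/8
g = 2077 (g = -93*(-2) - 1*(-1891) = 186 + 1891 = 2077)
(-1193 - 1*2032)/(-1515) + V(42)/g = (-1193 - 1*2032)/(-1515) + ((1/8)*42)/2077 = (-1193 - 2032)*(-1/1515) + (21/4)*(1/2077) = -3225*(-1/1515) + 21/8308 = 215/101 + 21/8308 = 1788341/839108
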